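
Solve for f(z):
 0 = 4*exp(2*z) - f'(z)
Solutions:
 f(z) = C1 + 2*exp(2*z)


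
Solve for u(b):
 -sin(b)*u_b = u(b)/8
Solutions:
 u(b) = C1*(cos(b) + 1)^(1/16)/(cos(b) - 1)^(1/16)


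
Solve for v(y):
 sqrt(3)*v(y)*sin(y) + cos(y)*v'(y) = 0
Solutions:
 v(y) = C1*cos(y)^(sqrt(3))


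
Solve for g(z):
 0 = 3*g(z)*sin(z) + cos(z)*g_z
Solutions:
 g(z) = C1*cos(z)^3


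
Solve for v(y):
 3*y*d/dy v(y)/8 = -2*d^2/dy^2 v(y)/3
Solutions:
 v(y) = C1 + C2*erf(3*sqrt(2)*y/8)


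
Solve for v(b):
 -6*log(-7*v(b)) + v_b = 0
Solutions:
 -Integral(1/(log(-_y) + log(7)), (_y, v(b)))/6 = C1 - b


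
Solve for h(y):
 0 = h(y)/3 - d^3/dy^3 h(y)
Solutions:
 h(y) = C3*exp(3^(2/3)*y/3) + (C1*sin(3^(1/6)*y/2) + C2*cos(3^(1/6)*y/2))*exp(-3^(2/3)*y/6)


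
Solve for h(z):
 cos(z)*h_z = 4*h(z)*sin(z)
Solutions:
 h(z) = C1/cos(z)^4


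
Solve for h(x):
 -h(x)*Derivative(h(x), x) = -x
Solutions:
 h(x) = -sqrt(C1 + x^2)
 h(x) = sqrt(C1 + x^2)


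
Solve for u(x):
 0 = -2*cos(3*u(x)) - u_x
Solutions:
 u(x) = -asin((C1 + exp(12*x))/(C1 - exp(12*x)))/3 + pi/3
 u(x) = asin((C1 + exp(12*x))/(C1 - exp(12*x)))/3


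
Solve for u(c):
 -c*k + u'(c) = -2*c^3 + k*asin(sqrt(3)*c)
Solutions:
 u(c) = C1 - c^4/2 + c^2*k/2 + k*(c*asin(sqrt(3)*c) + sqrt(3)*sqrt(1 - 3*c^2)/3)


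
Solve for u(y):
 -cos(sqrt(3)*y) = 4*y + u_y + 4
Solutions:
 u(y) = C1 - 2*y^2 - 4*y - sqrt(3)*sin(sqrt(3)*y)/3


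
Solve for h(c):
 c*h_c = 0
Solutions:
 h(c) = C1


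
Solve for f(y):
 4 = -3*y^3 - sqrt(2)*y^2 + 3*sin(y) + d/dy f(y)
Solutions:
 f(y) = C1 + 3*y^4/4 + sqrt(2)*y^3/3 + 4*y + 3*cos(y)


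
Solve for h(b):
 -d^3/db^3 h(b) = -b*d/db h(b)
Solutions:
 h(b) = C1 + Integral(C2*airyai(b) + C3*airybi(b), b)


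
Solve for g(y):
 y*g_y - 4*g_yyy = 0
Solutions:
 g(y) = C1 + Integral(C2*airyai(2^(1/3)*y/2) + C3*airybi(2^(1/3)*y/2), y)


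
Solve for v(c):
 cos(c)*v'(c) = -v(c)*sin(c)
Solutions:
 v(c) = C1*cos(c)


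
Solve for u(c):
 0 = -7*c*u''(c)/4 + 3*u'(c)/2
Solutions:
 u(c) = C1 + C2*c^(13/7)


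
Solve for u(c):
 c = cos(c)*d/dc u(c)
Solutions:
 u(c) = C1 + Integral(c/cos(c), c)


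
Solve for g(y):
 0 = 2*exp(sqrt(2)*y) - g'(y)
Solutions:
 g(y) = C1 + sqrt(2)*exp(sqrt(2)*y)


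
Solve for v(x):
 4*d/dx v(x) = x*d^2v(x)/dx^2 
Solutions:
 v(x) = C1 + C2*x^5


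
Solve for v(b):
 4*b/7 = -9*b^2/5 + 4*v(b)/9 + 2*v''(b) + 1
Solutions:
 v(b) = C1*sin(sqrt(2)*b/3) + C2*cos(sqrt(2)*b/3) + 81*b^2/20 + 9*b/7 - 387/10


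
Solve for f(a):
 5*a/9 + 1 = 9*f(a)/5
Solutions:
 f(a) = 25*a/81 + 5/9


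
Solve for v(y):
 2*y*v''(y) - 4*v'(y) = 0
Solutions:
 v(y) = C1 + C2*y^3


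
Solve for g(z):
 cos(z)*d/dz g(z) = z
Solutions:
 g(z) = C1 + Integral(z/cos(z), z)


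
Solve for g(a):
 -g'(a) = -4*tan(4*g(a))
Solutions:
 g(a) = -asin(C1*exp(16*a))/4 + pi/4
 g(a) = asin(C1*exp(16*a))/4


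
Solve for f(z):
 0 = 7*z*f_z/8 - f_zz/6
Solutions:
 f(z) = C1 + C2*erfi(sqrt(42)*z/4)


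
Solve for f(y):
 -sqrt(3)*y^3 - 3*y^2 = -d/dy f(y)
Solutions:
 f(y) = C1 + sqrt(3)*y^4/4 + y^3


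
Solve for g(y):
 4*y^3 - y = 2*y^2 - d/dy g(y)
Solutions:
 g(y) = C1 - y^4 + 2*y^3/3 + y^2/2


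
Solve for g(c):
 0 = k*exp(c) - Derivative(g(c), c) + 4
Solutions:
 g(c) = C1 + 4*c + k*exp(c)


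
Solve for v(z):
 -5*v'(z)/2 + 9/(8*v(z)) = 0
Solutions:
 v(z) = -sqrt(C1 + 90*z)/10
 v(z) = sqrt(C1 + 90*z)/10


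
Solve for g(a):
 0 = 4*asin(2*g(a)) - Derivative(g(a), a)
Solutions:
 Integral(1/asin(2*_y), (_y, g(a))) = C1 + 4*a


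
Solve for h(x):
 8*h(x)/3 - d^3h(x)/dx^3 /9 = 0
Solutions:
 h(x) = C3*exp(2*3^(1/3)*x) + (C1*sin(3^(5/6)*x) + C2*cos(3^(5/6)*x))*exp(-3^(1/3)*x)


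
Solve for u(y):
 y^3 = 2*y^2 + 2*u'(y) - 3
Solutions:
 u(y) = C1 + y^4/8 - y^3/3 + 3*y/2


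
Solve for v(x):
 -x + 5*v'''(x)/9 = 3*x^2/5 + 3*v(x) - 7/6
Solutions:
 v(x) = C3*exp(3*5^(2/3)*x/5) - x^2/5 - x/3 + (C1*sin(3*sqrt(3)*5^(2/3)*x/10) + C2*cos(3*sqrt(3)*5^(2/3)*x/10))*exp(-3*5^(2/3)*x/10) + 7/18


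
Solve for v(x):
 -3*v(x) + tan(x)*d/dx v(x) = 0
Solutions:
 v(x) = C1*sin(x)^3


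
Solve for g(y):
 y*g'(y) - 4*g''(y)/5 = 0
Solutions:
 g(y) = C1 + C2*erfi(sqrt(10)*y/4)


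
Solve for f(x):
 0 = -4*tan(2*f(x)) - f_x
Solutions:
 f(x) = -asin(C1*exp(-8*x))/2 + pi/2
 f(x) = asin(C1*exp(-8*x))/2


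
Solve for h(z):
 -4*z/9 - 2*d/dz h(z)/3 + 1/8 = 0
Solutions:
 h(z) = C1 - z^2/3 + 3*z/16


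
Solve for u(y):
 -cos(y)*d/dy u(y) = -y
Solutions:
 u(y) = C1 + Integral(y/cos(y), y)


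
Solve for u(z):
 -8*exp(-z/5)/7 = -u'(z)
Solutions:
 u(z) = C1 - 40*exp(-z/5)/7


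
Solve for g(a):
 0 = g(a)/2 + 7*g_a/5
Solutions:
 g(a) = C1*exp(-5*a/14)


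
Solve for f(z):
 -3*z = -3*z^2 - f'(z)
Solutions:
 f(z) = C1 - z^3 + 3*z^2/2


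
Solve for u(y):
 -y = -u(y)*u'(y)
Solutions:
 u(y) = -sqrt(C1 + y^2)
 u(y) = sqrt(C1 + y^2)


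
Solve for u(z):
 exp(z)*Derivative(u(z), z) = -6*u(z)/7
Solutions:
 u(z) = C1*exp(6*exp(-z)/7)


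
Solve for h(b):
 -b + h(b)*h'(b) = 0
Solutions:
 h(b) = -sqrt(C1 + b^2)
 h(b) = sqrt(C1 + b^2)


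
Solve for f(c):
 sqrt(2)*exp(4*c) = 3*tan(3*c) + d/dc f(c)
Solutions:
 f(c) = C1 + sqrt(2)*exp(4*c)/4 + log(cos(3*c))


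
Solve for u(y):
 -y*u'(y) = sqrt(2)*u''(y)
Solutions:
 u(y) = C1 + C2*erf(2^(1/4)*y/2)


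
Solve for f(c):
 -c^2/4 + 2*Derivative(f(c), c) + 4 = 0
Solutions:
 f(c) = C1 + c^3/24 - 2*c


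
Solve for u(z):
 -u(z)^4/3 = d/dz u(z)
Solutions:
 u(z) = (-1 - sqrt(3)*I)*(1/(C1 + z))^(1/3)/2
 u(z) = (-1 + sqrt(3)*I)*(1/(C1 + z))^(1/3)/2
 u(z) = (1/(C1 + z))^(1/3)


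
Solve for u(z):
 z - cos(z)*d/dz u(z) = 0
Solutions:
 u(z) = C1 + Integral(z/cos(z), z)


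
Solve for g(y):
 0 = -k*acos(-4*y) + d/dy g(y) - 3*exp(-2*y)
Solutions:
 g(y) = C1 + k*y*acos(-4*y) + k*sqrt(1 - 16*y^2)/4 - 3*exp(-2*y)/2


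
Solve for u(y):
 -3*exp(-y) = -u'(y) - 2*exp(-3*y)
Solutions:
 u(y) = C1 - 3*exp(-y) + 2*exp(-3*y)/3


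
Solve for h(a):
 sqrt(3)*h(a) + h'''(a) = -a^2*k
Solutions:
 h(a) = C3*exp(-3^(1/6)*a) - sqrt(3)*a^2*k/3 + (C1*sin(3^(2/3)*a/2) + C2*cos(3^(2/3)*a/2))*exp(3^(1/6)*a/2)


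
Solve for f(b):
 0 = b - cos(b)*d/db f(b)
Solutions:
 f(b) = C1 + Integral(b/cos(b), b)


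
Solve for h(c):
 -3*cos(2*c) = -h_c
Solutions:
 h(c) = C1 + 3*sin(2*c)/2


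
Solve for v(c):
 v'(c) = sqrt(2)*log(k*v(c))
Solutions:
 li(k*v(c))/k = C1 + sqrt(2)*c


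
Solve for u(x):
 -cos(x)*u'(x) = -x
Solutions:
 u(x) = C1 + Integral(x/cos(x), x)


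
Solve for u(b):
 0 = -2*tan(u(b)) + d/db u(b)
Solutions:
 u(b) = pi - asin(C1*exp(2*b))
 u(b) = asin(C1*exp(2*b))


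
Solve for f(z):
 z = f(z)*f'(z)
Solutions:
 f(z) = -sqrt(C1 + z^2)
 f(z) = sqrt(C1 + z^2)


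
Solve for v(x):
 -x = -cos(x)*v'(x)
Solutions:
 v(x) = C1 + Integral(x/cos(x), x)


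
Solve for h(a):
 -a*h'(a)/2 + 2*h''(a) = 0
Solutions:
 h(a) = C1 + C2*erfi(sqrt(2)*a/4)


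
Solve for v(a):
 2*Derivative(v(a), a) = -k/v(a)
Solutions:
 v(a) = -sqrt(C1 - a*k)
 v(a) = sqrt(C1 - a*k)


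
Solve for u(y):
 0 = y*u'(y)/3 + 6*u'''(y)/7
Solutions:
 u(y) = C1 + Integral(C2*airyai(-84^(1/3)*y/6) + C3*airybi(-84^(1/3)*y/6), y)


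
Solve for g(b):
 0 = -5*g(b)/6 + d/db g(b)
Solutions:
 g(b) = C1*exp(5*b/6)


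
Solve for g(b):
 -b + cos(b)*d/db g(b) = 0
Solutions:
 g(b) = C1 + Integral(b/cos(b), b)


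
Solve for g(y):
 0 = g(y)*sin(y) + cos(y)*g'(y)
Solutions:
 g(y) = C1*cos(y)


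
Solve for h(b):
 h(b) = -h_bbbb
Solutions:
 h(b) = (C1*sin(sqrt(2)*b/2) + C2*cos(sqrt(2)*b/2))*exp(-sqrt(2)*b/2) + (C3*sin(sqrt(2)*b/2) + C4*cos(sqrt(2)*b/2))*exp(sqrt(2)*b/2)


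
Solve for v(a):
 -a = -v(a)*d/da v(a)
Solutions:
 v(a) = -sqrt(C1 + a^2)
 v(a) = sqrt(C1 + a^2)


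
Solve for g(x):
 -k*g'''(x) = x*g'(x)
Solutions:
 g(x) = C1 + Integral(C2*airyai(x*(-1/k)^(1/3)) + C3*airybi(x*(-1/k)^(1/3)), x)


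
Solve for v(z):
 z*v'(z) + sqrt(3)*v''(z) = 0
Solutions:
 v(z) = C1 + C2*erf(sqrt(2)*3^(3/4)*z/6)


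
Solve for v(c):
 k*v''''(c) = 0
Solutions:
 v(c) = C1 + C2*c + C3*c^2 + C4*c^3


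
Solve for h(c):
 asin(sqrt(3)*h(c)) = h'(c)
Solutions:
 Integral(1/asin(sqrt(3)*_y), (_y, h(c))) = C1 + c


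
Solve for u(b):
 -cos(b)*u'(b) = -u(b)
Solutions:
 u(b) = C1*sqrt(sin(b) + 1)/sqrt(sin(b) - 1)


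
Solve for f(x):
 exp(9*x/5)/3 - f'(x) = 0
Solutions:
 f(x) = C1 + 5*exp(9*x/5)/27


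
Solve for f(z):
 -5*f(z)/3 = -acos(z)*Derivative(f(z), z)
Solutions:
 f(z) = C1*exp(5*Integral(1/acos(z), z)/3)


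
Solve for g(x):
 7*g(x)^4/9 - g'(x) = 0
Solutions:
 g(x) = 3^(1/3)*(-1/(C1 + 7*x))^(1/3)
 g(x) = (-1/(C1 + 7*x))^(1/3)*(-3^(1/3) - 3^(5/6)*I)/2
 g(x) = (-1/(C1 + 7*x))^(1/3)*(-3^(1/3) + 3^(5/6)*I)/2


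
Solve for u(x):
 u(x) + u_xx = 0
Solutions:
 u(x) = C1*sin(x) + C2*cos(x)


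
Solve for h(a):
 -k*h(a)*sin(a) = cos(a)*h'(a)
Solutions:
 h(a) = C1*exp(k*log(cos(a)))


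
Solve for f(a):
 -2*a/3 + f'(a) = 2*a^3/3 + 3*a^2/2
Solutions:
 f(a) = C1 + a^4/6 + a^3/2 + a^2/3


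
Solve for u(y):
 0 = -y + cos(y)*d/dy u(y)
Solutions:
 u(y) = C1 + Integral(y/cos(y), y)


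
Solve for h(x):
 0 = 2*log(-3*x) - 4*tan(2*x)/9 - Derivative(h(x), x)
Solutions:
 h(x) = C1 + 2*x*log(-x) - 2*x + 2*x*log(3) + 2*log(cos(2*x))/9


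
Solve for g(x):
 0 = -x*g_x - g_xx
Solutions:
 g(x) = C1 + C2*erf(sqrt(2)*x/2)


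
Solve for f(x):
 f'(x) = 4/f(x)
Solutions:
 f(x) = -sqrt(C1 + 8*x)
 f(x) = sqrt(C1 + 8*x)


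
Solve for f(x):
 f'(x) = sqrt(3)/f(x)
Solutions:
 f(x) = -sqrt(C1 + 2*sqrt(3)*x)
 f(x) = sqrt(C1 + 2*sqrt(3)*x)


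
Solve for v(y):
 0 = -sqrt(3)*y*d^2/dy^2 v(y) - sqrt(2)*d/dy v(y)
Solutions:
 v(y) = C1 + C2*y^(1 - sqrt(6)/3)


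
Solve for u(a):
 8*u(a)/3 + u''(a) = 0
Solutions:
 u(a) = C1*sin(2*sqrt(6)*a/3) + C2*cos(2*sqrt(6)*a/3)


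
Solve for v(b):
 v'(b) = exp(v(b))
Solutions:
 v(b) = log(-1/(C1 + b))


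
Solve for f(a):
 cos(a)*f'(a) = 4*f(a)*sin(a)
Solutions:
 f(a) = C1/cos(a)^4


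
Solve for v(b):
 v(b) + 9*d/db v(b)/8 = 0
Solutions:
 v(b) = C1*exp(-8*b/9)


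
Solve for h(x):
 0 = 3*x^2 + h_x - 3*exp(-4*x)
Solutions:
 h(x) = C1 - x^3 - 3*exp(-4*x)/4


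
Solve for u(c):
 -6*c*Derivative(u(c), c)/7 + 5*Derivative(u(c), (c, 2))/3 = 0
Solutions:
 u(c) = C1 + C2*erfi(3*sqrt(35)*c/35)


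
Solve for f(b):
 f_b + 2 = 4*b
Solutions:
 f(b) = C1 + 2*b^2 - 2*b


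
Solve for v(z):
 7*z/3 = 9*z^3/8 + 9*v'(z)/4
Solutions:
 v(z) = C1 - z^4/8 + 14*z^2/27


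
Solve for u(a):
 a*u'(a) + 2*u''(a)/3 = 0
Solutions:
 u(a) = C1 + C2*erf(sqrt(3)*a/2)


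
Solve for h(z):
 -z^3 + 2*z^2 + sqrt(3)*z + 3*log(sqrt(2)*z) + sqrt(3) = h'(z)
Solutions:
 h(z) = C1 - z^4/4 + 2*z^3/3 + sqrt(3)*z^2/2 + 3*z*log(z) - 3*z + 3*z*log(2)/2 + sqrt(3)*z


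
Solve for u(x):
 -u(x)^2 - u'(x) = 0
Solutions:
 u(x) = 1/(C1 + x)


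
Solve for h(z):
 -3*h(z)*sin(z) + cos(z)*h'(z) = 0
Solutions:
 h(z) = C1/cos(z)^3


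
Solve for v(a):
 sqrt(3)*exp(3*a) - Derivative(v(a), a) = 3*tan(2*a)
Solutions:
 v(a) = C1 + sqrt(3)*exp(3*a)/3 + 3*log(cos(2*a))/2


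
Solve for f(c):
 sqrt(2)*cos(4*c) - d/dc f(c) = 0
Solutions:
 f(c) = C1 + sqrt(2)*sin(4*c)/4


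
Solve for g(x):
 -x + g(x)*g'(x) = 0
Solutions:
 g(x) = -sqrt(C1 + x^2)
 g(x) = sqrt(C1 + x^2)


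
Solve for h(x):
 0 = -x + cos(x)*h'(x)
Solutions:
 h(x) = C1 + Integral(x/cos(x), x)


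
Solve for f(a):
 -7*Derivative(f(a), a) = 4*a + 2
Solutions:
 f(a) = C1 - 2*a^2/7 - 2*a/7


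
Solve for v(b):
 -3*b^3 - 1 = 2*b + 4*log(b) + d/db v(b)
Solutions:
 v(b) = C1 - 3*b^4/4 - b^2 - 4*b*log(b) + 3*b


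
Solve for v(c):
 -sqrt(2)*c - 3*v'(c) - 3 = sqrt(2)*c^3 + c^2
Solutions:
 v(c) = C1 - sqrt(2)*c^4/12 - c^3/9 - sqrt(2)*c^2/6 - c


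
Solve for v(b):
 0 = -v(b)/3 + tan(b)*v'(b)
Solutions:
 v(b) = C1*sin(b)^(1/3)


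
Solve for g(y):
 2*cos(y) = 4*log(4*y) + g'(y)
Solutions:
 g(y) = C1 - 4*y*log(y) - 8*y*log(2) + 4*y + 2*sin(y)


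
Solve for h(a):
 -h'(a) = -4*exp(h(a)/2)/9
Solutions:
 h(a) = 2*log(-1/(C1 + 4*a)) + 2*log(18)


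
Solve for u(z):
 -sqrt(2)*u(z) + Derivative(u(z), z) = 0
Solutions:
 u(z) = C1*exp(sqrt(2)*z)


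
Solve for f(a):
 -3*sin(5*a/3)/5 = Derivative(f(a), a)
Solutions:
 f(a) = C1 + 9*cos(5*a/3)/25


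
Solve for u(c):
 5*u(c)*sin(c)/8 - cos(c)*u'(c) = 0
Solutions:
 u(c) = C1/cos(c)^(5/8)


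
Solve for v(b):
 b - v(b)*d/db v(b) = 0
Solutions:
 v(b) = -sqrt(C1 + b^2)
 v(b) = sqrt(C1 + b^2)


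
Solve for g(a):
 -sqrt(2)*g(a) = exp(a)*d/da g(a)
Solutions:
 g(a) = C1*exp(sqrt(2)*exp(-a))


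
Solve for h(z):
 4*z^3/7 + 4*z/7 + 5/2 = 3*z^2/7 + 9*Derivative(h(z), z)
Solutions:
 h(z) = C1 + z^4/63 - z^3/63 + 2*z^2/63 + 5*z/18


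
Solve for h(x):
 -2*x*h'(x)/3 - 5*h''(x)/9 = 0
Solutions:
 h(x) = C1 + C2*erf(sqrt(15)*x/5)


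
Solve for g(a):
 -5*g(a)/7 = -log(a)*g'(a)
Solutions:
 g(a) = C1*exp(5*li(a)/7)


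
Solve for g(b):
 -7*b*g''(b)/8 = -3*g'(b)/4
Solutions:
 g(b) = C1 + C2*b^(13/7)


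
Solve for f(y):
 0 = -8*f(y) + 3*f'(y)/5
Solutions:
 f(y) = C1*exp(40*y/3)


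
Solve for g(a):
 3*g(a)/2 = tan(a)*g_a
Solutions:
 g(a) = C1*sin(a)^(3/2)


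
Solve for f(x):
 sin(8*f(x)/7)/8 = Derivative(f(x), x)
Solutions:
 -x/8 + 7*log(cos(8*f(x)/7) - 1)/16 - 7*log(cos(8*f(x)/7) + 1)/16 = C1


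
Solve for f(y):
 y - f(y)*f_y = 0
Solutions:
 f(y) = -sqrt(C1 + y^2)
 f(y) = sqrt(C1 + y^2)


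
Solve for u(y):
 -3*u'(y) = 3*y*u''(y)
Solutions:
 u(y) = C1 + C2*log(y)


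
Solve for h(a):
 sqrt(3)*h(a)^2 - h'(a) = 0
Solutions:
 h(a) = -1/(C1 + sqrt(3)*a)


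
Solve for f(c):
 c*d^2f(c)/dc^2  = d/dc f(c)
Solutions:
 f(c) = C1 + C2*c^2


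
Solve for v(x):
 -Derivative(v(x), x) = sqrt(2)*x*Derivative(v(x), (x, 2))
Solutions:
 v(x) = C1 + C2*x^(1 - sqrt(2)/2)


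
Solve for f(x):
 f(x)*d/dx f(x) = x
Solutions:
 f(x) = -sqrt(C1 + x^2)
 f(x) = sqrt(C1 + x^2)


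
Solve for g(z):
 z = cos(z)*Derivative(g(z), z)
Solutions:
 g(z) = C1 + Integral(z/cos(z), z)


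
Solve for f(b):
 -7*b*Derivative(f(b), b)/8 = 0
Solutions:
 f(b) = C1


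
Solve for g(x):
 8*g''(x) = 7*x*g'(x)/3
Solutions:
 g(x) = C1 + C2*erfi(sqrt(21)*x/12)


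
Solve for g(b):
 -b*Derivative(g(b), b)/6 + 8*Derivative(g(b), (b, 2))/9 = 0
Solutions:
 g(b) = C1 + C2*erfi(sqrt(6)*b/8)


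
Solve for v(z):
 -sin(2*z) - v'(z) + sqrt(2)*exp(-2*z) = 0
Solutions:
 v(z) = C1 + cos(2*z)/2 - sqrt(2)*exp(-2*z)/2


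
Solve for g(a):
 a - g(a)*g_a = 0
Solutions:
 g(a) = -sqrt(C1 + a^2)
 g(a) = sqrt(C1 + a^2)


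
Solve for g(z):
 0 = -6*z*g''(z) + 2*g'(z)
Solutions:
 g(z) = C1 + C2*z^(4/3)


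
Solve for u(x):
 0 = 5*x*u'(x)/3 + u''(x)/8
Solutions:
 u(x) = C1 + C2*erf(2*sqrt(15)*x/3)


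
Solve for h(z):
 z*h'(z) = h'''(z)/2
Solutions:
 h(z) = C1 + Integral(C2*airyai(2^(1/3)*z) + C3*airybi(2^(1/3)*z), z)


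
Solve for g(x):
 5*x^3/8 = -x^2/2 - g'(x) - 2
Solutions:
 g(x) = C1 - 5*x^4/32 - x^3/6 - 2*x


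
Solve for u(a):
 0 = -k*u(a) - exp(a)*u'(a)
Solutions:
 u(a) = C1*exp(k*exp(-a))


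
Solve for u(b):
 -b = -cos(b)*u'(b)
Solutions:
 u(b) = C1 + Integral(b/cos(b), b)


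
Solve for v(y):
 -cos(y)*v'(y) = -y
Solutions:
 v(y) = C1 + Integral(y/cos(y), y)


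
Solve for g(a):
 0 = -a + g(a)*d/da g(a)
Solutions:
 g(a) = -sqrt(C1 + a^2)
 g(a) = sqrt(C1 + a^2)


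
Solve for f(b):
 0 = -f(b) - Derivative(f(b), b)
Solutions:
 f(b) = C1*exp(-b)


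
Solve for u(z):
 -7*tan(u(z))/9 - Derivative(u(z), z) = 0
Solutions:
 u(z) = pi - asin(C1*exp(-7*z/9))
 u(z) = asin(C1*exp(-7*z/9))


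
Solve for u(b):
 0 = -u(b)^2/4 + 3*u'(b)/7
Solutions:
 u(b) = -12/(C1 + 7*b)


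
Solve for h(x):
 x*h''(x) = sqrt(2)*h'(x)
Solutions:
 h(x) = C1 + C2*x^(1 + sqrt(2))


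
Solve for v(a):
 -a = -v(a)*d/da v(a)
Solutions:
 v(a) = -sqrt(C1 + a^2)
 v(a) = sqrt(C1 + a^2)


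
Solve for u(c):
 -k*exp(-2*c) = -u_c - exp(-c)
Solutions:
 u(c) = C1 - k*exp(-2*c)/2 + exp(-c)


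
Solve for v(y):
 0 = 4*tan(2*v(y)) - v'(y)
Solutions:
 v(y) = -asin(C1*exp(8*y))/2 + pi/2
 v(y) = asin(C1*exp(8*y))/2


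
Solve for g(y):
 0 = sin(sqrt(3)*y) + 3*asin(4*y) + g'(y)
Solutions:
 g(y) = C1 - 3*y*asin(4*y) - 3*sqrt(1 - 16*y^2)/4 + sqrt(3)*cos(sqrt(3)*y)/3


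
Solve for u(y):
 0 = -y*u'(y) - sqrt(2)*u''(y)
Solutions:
 u(y) = C1 + C2*erf(2^(1/4)*y/2)


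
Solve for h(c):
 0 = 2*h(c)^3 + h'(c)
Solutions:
 h(c) = -sqrt(2)*sqrt(-1/(C1 - 2*c))/2
 h(c) = sqrt(2)*sqrt(-1/(C1 - 2*c))/2


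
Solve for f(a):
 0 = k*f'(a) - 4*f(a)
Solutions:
 f(a) = C1*exp(4*a/k)


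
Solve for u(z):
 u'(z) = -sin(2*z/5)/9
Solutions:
 u(z) = C1 + 5*cos(2*z/5)/18


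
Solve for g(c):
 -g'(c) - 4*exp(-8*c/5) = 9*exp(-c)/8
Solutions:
 g(c) = C1 + 9*exp(-c)/8 + 5*exp(-8*c/5)/2


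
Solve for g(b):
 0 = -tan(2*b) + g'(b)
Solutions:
 g(b) = C1 - log(cos(2*b))/2


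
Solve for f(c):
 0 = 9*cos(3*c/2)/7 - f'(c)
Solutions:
 f(c) = C1 + 6*sin(3*c/2)/7


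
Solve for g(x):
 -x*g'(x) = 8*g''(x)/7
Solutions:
 g(x) = C1 + C2*erf(sqrt(7)*x/4)


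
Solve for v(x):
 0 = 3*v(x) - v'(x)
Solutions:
 v(x) = C1*exp(3*x)


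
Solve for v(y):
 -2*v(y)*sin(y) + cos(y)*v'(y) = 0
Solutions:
 v(y) = C1/cos(y)^2


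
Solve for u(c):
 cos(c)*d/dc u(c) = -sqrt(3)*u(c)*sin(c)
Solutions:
 u(c) = C1*cos(c)^(sqrt(3))


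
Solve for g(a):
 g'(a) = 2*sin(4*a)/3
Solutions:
 g(a) = C1 - cos(4*a)/6


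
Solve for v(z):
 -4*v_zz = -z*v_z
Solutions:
 v(z) = C1 + C2*erfi(sqrt(2)*z/4)


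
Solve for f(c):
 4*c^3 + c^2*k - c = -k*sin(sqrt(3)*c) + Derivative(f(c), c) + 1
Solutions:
 f(c) = C1 + c^4 + c^3*k/3 - c^2/2 - c - sqrt(3)*k*cos(sqrt(3)*c)/3


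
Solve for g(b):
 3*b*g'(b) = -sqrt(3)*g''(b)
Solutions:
 g(b) = C1 + C2*erf(sqrt(2)*3^(1/4)*b/2)


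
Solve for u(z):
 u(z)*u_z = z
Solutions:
 u(z) = -sqrt(C1 + z^2)
 u(z) = sqrt(C1 + z^2)


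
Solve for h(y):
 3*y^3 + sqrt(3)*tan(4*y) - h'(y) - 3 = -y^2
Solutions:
 h(y) = C1 + 3*y^4/4 + y^3/3 - 3*y - sqrt(3)*log(cos(4*y))/4


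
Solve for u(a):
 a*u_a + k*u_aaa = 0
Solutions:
 u(a) = C1 + Integral(C2*airyai(a*(-1/k)^(1/3)) + C3*airybi(a*(-1/k)^(1/3)), a)


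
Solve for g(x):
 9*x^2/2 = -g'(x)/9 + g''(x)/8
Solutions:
 g(x) = C1 + C2*exp(8*x/9) - 27*x^3/2 - 729*x^2/16 - 6561*x/64


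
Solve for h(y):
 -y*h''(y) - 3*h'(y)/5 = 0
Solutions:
 h(y) = C1 + C2*y^(2/5)


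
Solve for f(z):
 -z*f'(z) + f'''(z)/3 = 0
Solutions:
 f(z) = C1 + Integral(C2*airyai(3^(1/3)*z) + C3*airybi(3^(1/3)*z), z)


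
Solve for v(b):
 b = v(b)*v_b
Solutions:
 v(b) = -sqrt(C1 + b^2)
 v(b) = sqrt(C1 + b^2)


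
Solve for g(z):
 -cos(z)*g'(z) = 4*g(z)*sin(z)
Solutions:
 g(z) = C1*cos(z)^4


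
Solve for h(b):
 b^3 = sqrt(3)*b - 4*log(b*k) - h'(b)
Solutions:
 h(b) = C1 - b^4/4 + sqrt(3)*b^2/2 - 4*b*log(b*k) + 4*b


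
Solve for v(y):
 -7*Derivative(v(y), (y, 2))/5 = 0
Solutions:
 v(y) = C1 + C2*y


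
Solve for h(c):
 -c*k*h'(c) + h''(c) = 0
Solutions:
 h(c) = Piecewise((-sqrt(2)*sqrt(pi)*C1*erf(sqrt(2)*c*sqrt(-k)/2)/(2*sqrt(-k)) - C2, (k > 0) | (k < 0)), (-C1*c - C2, True))


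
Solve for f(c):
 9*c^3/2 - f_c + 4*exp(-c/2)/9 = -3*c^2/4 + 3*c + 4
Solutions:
 f(c) = C1 + 9*c^4/8 + c^3/4 - 3*c^2/2 - 4*c - 8*exp(-c/2)/9


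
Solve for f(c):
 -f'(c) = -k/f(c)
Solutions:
 f(c) = -sqrt(C1 + 2*c*k)
 f(c) = sqrt(C1 + 2*c*k)


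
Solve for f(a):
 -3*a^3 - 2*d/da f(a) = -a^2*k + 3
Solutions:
 f(a) = C1 - 3*a^4/8 + a^3*k/6 - 3*a/2


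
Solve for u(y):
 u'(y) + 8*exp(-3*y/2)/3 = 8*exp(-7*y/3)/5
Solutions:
 u(y) = C1 + 16*exp(-3*y/2)/9 - 24*exp(-7*y/3)/35


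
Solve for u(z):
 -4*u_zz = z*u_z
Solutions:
 u(z) = C1 + C2*erf(sqrt(2)*z/4)


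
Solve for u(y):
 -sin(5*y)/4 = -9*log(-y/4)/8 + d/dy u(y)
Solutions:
 u(y) = C1 + 9*y*log(-y)/8 - 9*y*log(2)/4 - 9*y/8 + cos(5*y)/20


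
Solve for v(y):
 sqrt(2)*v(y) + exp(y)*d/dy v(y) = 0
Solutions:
 v(y) = C1*exp(sqrt(2)*exp(-y))


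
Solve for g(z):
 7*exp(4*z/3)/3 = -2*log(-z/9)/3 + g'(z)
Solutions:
 g(z) = C1 + 2*z*log(-z)/3 + 2*z*(-2*log(3) - 1)/3 + 7*exp(4*z/3)/4


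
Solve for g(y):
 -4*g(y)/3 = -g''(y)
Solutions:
 g(y) = C1*exp(-2*sqrt(3)*y/3) + C2*exp(2*sqrt(3)*y/3)


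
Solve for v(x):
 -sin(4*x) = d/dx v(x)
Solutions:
 v(x) = C1 + cos(4*x)/4


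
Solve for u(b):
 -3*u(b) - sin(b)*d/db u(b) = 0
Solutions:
 u(b) = C1*(cos(b) + 1)^(3/2)/(cos(b) - 1)^(3/2)


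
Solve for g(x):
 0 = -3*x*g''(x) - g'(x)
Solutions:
 g(x) = C1 + C2*x^(2/3)


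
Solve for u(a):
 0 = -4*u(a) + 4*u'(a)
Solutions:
 u(a) = C1*exp(a)


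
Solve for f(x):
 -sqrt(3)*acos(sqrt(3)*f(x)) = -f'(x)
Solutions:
 Integral(1/acos(sqrt(3)*_y), (_y, f(x))) = C1 + sqrt(3)*x


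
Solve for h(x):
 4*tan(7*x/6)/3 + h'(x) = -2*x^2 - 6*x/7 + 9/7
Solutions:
 h(x) = C1 - 2*x^3/3 - 3*x^2/7 + 9*x/7 + 8*log(cos(7*x/6))/7


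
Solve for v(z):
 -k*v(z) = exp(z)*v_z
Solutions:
 v(z) = C1*exp(k*exp(-z))


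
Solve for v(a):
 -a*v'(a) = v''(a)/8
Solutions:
 v(a) = C1 + C2*erf(2*a)


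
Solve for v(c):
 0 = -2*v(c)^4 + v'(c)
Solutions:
 v(c) = (-1/(C1 + 6*c))^(1/3)
 v(c) = (-1/(C1 + 2*c))^(1/3)*(-3^(2/3) - 3*3^(1/6)*I)/6
 v(c) = (-1/(C1 + 2*c))^(1/3)*(-3^(2/3) + 3*3^(1/6)*I)/6


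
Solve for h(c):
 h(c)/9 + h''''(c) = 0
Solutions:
 h(c) = (C1*sin(sqrt(6)*c/6) + C2*cos(sqrt(6)*c/6))*exp(-sqrt(6)*c/6) + (C3*sin(sqrt(6)*c/6) + C4*cos(sqrt(6)*c/6))*exp(sqrt(6)*c/6)


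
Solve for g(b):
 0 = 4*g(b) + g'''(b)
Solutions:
 g(b) = C3*exp(-2^(2/3)*b) + (C1*sin(2^(2/3)*sqrt(3)*b/2) + C2*cos(2^(2/3)*sqrt(3)*b/2))*exp(2^(2/3)*b/2)


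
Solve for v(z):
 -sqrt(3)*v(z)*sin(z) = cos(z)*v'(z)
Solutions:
 v(z) = C1*cos(z)^(sqrt(3))


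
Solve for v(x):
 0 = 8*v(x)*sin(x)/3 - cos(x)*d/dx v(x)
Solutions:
 v(x) = C1/cos(x)^(8/3)


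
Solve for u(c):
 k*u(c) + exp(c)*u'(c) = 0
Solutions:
 u(c) = C1*exp(k*exp(-c))


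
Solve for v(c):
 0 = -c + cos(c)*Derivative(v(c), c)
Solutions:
 v(c) = C1 + Integral(c/cos(c), c)


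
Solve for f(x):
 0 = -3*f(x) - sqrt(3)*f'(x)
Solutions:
 f(x) = C1*exp(-sqrt(3)*x)


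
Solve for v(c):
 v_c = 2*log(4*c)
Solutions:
 v(c) = C1 + 2*c*log(c) - 2*c + c*log(16)


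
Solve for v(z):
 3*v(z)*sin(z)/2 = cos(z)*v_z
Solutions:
 v(z) = C1/cos(z)^(3/2)


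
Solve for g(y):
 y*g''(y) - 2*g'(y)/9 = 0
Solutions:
 g(y) = C1 + C2*y^(11/9)


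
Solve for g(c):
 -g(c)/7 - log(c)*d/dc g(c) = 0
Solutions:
 g(c) = C1*exp(-li(c)/7)


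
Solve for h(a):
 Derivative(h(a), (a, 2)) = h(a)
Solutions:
 h(a) = C1*exp(-a) + C2*exp(a)


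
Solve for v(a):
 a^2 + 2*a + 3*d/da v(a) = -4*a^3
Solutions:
 v(a) = C1 - a^4/3 - a^3/9 - a^2/3


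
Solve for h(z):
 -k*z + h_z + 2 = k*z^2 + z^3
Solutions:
 h(z) = C1 + k*z^3/3 + k*z^2/2 + z^4/4 - 2*z


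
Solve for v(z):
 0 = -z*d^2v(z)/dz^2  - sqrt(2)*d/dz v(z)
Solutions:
 v(z) = C1 + C2*z^(1 - sqrt(2))


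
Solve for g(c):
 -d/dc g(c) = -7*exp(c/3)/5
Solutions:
 g(c) = C1 + 21*exp(c/3)/5


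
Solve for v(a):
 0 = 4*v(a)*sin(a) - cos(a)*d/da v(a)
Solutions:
 v(a) = C1/cos(a)^4


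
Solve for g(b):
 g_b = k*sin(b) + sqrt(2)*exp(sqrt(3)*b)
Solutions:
 g(b) = C1 - k*cos(b) + sqrt(6)*exp(sqrt(3)*b)/3


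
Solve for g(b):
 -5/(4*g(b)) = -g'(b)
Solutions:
 g(b) = -sqrt(C1 + 10*b)/2
 g(b) = sqrt(C1 + 10*b)/2


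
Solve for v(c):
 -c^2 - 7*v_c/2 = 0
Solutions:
 v(c) = C1 - 2*c^3/21


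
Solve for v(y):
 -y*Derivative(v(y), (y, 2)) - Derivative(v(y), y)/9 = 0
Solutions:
 v(y) = C1 + C2*y^(8/9)


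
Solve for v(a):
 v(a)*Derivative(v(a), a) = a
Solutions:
 v(a) = -sqrt(C1 + a^2)
 v(a) = sqrt(C1 + a^2)


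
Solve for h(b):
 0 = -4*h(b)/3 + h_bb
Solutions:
 h(b) = C1*exp(-2*sqrt(3)*b/3) + C2*exp(2*sqrt(3)*b/3)


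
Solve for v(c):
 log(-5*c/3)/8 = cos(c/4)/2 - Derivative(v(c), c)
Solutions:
 v(c) = C1 - c*log(-c)/8 - c*log(5)/8 + c/8 + c*log(3)/8 + 2*sin(c/4)


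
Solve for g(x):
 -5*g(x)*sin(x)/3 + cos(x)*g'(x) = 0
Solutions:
 g(x) = C1/cos(x)^(5/3)


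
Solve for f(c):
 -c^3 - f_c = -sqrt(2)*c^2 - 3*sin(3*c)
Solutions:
 f(c) = C1 - c^4/4 + sqrt(2)*c^3/3 - cos(3*c)


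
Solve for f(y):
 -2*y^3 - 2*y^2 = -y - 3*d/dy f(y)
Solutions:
 f(y) = C1 + y^4/6 + 2*y^3/9 - y^2/6


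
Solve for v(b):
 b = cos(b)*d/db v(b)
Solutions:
 v(b) = C1 + Integral(b/cos(b), b)


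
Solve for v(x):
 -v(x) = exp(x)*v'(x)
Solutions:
 v(x) = C1*exp(exp(-x))


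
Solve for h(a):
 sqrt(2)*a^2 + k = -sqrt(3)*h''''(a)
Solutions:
 h(a) = C1 + C2*a + C3*a^2 + C4*a^3 - sqrt(6)*a^6/1080 - sqrt(3)*a^4*k/72


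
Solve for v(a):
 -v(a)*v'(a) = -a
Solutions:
 v(a) = -sqrt(C1 + a^2)
 v(a) = sqrt(C1 + a^2)


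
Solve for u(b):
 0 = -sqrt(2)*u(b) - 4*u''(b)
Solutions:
 u(b) = C1*sin(2^(1/4)*b/2) + C2*cos(2^(1/4)*b/2)


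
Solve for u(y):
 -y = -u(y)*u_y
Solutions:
 u(y) = -sqrt(C1 + y^2)
 u(y) = sqrt(C1 + y^2)


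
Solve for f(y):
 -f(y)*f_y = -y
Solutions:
 f(y) = -sqrt(C1 + y^2)
 f(y) = sqrt(C1 + y^2)


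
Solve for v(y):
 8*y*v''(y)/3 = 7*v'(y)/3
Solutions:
 v(y) = C1 + C2*y^(15/8)


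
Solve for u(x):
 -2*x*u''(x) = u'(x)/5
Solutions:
 u(x) = C1 + C2*x^(9/10)


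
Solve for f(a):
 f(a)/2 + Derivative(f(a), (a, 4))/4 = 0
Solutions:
 f(a) = (C1*sin(2^(3/4)*a/2) + C2*cos(2^(3/4)*a/2))*exp(-2^(3/4)*a/2) + (C3*sin(2^(3/4)*a/2) + C4*cos(2^(3/4)*a/2))*exp(2^(3/4)*a/2)


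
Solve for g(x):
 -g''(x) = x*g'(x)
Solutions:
 g(x) = C1 + C2*erf(sqrt(2)*x/2)


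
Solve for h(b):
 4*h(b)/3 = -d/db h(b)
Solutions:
 h(b) = C1*exp(-4*b/3)


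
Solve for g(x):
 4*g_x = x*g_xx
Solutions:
 g(x) = C1 + C2*x^5


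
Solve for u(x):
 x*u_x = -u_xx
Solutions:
 u(x) = C1 + C2*erf(sqrt(2)*x/2)


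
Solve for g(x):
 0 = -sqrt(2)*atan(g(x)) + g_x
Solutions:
 Integral(1/atan(_y), (_y, g(x))) = C1 + sqrt(2)*x


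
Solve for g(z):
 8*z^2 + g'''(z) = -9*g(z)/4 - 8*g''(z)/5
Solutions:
 g(z) = C1*exp(z*(-32 + 256/(45*sqrt(578505) + 34471)^(1/3) + (45*sqrt(578505) + 34471)^(1/3))/60)*sin(sqrt(3)*z*(-(45*sqrt(578505) + 34471)^(1/3) + 256/(45*sqrt(578505) + 34471)^(1/3))/60) + C2*exp(z*(-32 + 256/(45*sqrt(578505) + 34471)^(1/3) + (45*sqrt(578505) + 34471)^(1/3))/60)*cos(sqrt(3)*z*(-(45*sqrt(578505) + 34471)^(1/3) + 256/(45*sqrt(578505) + 34471)^(1/3))/60) + C3*exp(-z*(256/(45*sqrt(578505) + 34471)^(1/3) + 16 + (45*sqrt(578505) + 34471)^(1/3))/30) - 32*z^2/9 + 2048/405


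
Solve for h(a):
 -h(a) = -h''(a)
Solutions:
 h(a) = C1*exp(-a) + C2*exp(a)


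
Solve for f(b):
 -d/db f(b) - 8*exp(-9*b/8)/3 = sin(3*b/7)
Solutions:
 f(b) = C1 + 7*cos(3*b/7)/3 + 64*exp(-9*b/8)/27


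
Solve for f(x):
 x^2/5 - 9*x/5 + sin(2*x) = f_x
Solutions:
 f(x) = C1 + x^3/15 - 9*x^2/10 - cos(2*x)/2


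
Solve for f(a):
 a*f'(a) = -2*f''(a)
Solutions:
 f(a) = C1 + C2*erf(a/2)


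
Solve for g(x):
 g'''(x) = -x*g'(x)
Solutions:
 g(x) = C1 + Integral(C2*airyai(-x) + C3*airybi(-x), x)


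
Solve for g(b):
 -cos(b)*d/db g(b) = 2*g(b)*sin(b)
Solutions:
 g(b) = C1*cos(b)^2


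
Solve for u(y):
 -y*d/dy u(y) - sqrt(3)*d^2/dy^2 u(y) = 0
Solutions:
 u(y) = C1 + C2*erf(sqrt(2)*3^(3/4)*y/6)


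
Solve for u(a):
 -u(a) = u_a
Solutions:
 u(a) = C1*exp(-a)


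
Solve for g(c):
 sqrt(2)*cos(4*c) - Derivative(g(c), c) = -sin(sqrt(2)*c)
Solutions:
 g(c) = C1 + sqrt(2)*sin(4*c)/4 - sqrt(2)*cos(sqrt(2)*c)/2


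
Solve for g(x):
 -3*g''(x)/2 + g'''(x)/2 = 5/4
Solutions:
 g(x) = C1 + C2*x + C3*exp(3*x) - 5*x^2/12


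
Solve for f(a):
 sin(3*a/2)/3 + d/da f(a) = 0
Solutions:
 f(a) = C1 + 2*cos(3*a/2)/9


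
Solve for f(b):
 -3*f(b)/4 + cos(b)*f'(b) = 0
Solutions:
 f(b) = C1*(sin(b) + 1)^(3/8)/(sin(b) - 1)^(3/8)


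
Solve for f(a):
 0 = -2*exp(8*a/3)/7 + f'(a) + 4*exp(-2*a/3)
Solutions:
 f(a) = C1 + 3*exp(8*a/3)/28 + 6*exp(-2*a/3)


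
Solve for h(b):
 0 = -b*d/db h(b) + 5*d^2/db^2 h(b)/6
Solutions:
 h(b) = C1 + C2*erfi(sqrt(15)*b/5)


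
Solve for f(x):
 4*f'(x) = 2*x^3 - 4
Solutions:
 f(x) = C1 + x^4/8 - x


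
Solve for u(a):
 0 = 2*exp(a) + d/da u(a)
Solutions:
 u(a) = C1 - 2*exp(a)


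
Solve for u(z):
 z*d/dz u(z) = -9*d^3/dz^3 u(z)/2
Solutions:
 u(z) = C1 + Integral(C2*airyai(-6^(1/3)*z/3) + C3*airybi(-6^(1/3)*z/3), z)


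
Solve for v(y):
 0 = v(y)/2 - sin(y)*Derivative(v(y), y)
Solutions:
 v(y) = C1*(cos(y) - 1)^(1/4)/(cos(y) + 1)^(1/4)


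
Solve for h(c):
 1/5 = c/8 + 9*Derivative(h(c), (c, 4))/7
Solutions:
 h(c) = C1 + C2*c + C3*c^2 + C4*c^3 - 7*c^5/8640 + 7*c^4/1080


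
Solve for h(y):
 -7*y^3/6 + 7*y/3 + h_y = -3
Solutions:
 h(y) = C1 + 7*y^4/24 - 7*y^2/6 - 3*y


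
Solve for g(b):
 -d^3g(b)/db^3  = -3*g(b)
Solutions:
 g(b) = C3*exp(3^(1/3)*b) + (C1*sin(3^(5/6)*b/2) + C2*cos(3^(5/6)*b/2))*exp(-3^(1/3)*b/2)


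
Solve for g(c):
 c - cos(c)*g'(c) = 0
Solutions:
 g(c) = C1 + Integral(c/cos(c), c)


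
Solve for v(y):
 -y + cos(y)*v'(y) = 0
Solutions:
 v(y) = C1 + Integral(y/cos(y), y)


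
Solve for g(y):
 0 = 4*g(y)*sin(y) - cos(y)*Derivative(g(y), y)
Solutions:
 g(y) = C1/cos(y)^4


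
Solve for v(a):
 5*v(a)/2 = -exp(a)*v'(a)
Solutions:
 v(a) = C1*exp(5*exp(-a)/2)


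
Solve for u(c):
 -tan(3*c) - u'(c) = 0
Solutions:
 u(c) = C1 + log(cos(3*c))/3


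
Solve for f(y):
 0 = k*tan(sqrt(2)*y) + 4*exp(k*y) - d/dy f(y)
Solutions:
 f(y) = C1 - sqrt(2)*k*log(cos(sqrt(2)*y))/2 + 4*Piecewise((exp(k*y)/k, Ne(k, 0)), (y, True))


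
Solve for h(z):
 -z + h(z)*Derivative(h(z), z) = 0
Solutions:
 h(z) = -sqrt(C1 + z^2)
 h(z) = sqrt(C1 + z^2)


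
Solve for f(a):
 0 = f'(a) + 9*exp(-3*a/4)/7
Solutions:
 f(a) = C1 + 12*exp(-3*a/4)/7


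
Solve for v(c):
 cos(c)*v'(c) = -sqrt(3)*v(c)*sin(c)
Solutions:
 v(c) = C1*cos(c)^(sqrt(3))


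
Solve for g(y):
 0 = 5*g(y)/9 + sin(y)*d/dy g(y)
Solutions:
 g(y) = C1*(cos(y) + 1)^(5/18)/(cos(y) - 1)^(5/18)


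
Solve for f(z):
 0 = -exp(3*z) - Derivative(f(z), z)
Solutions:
 f(z) = C1 - exp(3*z)/3


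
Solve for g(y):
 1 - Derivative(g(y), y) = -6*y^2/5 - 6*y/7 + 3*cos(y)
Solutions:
 g(y) = C1 + 2*y^3/5 + 3*y^2/7 + y - 3*sin(y)


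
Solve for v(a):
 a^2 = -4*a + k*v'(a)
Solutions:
 v(a) = C1 + a^3/(3*k) + 2*a^2/k


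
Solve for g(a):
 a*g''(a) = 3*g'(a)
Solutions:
 g(a) = C1 + C2*a^4


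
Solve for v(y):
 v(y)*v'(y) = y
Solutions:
 v(y) = -sqrt(C1 + y^2)
 v(y) = sqrt(C1 + y^2)


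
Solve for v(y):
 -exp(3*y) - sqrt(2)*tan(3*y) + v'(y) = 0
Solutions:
 v(y) = C1 + exp(3*y)/3 - sqrt(2)*log(cos(3*y))/3


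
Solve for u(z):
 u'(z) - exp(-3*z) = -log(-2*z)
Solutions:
 u(z) = C1 - z*log(-z) + z*(1 - log(2)) - exp(-3*z)/3


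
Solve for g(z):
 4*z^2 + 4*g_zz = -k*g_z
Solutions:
 g(z) = C1 + C2*exp(-k*z/4) - 4*z^3/(3*k) + 16*z^2/k^2 - 128*z/k^3


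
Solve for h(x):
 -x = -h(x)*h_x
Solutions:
 h(x) = -sqrt(C1 + x^2)
 h(x) = sqrt(C1 + x^2)


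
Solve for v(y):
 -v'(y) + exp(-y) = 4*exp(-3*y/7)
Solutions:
 v(y) = C1 - exp(-y) + 28*exp(-3*y/7)/3


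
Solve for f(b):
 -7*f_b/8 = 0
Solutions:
 f(b) = C1


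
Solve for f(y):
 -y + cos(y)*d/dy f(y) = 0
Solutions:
 f(y) = C1 + Integral(y/cos(y), y)


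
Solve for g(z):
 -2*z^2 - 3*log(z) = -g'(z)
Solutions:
 g(z) = C1 + 2*z^3/3 + 3*z*log(z) - 3*z


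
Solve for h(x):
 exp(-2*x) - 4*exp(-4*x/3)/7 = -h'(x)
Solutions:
 h(x) = C1 + exp(-2*x)/2 - 3*exp(-4*x/3)/7


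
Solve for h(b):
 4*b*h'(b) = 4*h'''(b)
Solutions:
 h(b) = C1 + Integral(C2*airyai(b) + C3*airybi(b), b)


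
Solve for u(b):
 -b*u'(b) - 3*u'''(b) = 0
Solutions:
 u(b) = C1 + Integral(C2*airyai(-3^(2/3)*b/3) + C3*airybi(-3^(2/3)*b/3), b)


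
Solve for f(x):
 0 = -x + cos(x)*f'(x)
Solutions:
 f(x) = C1 + Integral(x/cos(x), x)


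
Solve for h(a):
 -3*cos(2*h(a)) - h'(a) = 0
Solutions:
 h(a) = -asin((C1 + exp(12*a))/(C1 - exp(12*a)))/2 + pi/2
 h(a) = asin((C1 + exp(12*a))/(C1 - exp(12*a)))/2


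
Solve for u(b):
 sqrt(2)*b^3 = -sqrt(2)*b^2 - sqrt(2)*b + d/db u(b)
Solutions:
 u(b) = C1 + sqrt(2)*b^4/4 + sqrt(2)*b^3/3 + sqrt(2)*b^2/2


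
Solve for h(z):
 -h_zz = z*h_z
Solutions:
 h(z) = C1 + C2*erf(sqrt(2)*z/2)


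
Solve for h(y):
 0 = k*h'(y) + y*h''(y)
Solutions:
 h(y) = C1 + y^(1 - re(k))*(C2*sin(log(y)*Abs(im(k))) + C3*cos(log(y)*im(k)))


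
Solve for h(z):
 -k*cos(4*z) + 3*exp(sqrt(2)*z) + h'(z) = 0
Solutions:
 h(z) = C1 + k*sin(4*z)/4 - 3*sqrt(2)*exp(sqrt(2)*z)/2


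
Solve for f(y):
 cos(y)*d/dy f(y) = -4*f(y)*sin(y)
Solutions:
 f(y) = C1*cos(y)^4


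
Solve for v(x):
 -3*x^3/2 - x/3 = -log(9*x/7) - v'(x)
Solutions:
 v(x) = C1 + 3*x^4/8 + x^2/6 - x*log(x) + x*log(7/9) + x


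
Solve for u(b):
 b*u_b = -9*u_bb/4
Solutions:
 u(b) = C1 + C2*erf(sqrt(2)*b/3)


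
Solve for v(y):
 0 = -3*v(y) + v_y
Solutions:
 v(y) = C1*exp(3*y)


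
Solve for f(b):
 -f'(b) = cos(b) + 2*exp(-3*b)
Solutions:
 f(b) = C1 - sin(b) + 2*exp(-3*b)/3


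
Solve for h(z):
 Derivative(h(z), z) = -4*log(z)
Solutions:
 h(z) = C1 - 4*z*log(z) + 4*z


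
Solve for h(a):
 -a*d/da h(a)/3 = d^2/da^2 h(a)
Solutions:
 h(a) = C1 + C2*erf(sqrt(6)*a/6)


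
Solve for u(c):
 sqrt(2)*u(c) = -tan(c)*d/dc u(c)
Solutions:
 u(c) = C1/sin(c)^(sqrt(2))


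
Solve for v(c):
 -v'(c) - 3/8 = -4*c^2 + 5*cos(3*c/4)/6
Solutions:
 v(c) = C1 + 4*c^3/3 - 3*c/8 - 10*sin(3*c/4)/9


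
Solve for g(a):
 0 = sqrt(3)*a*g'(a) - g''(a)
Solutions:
 g(a) = C1 + C2*erfi(sqrt(2)*3^(1/4)*a/2)


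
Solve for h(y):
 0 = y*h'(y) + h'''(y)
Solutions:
 h(y) = C1 + Integral(C2*airyai(-y) + C3*airybi(-y), y)


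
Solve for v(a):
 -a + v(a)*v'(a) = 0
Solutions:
 v(a) = -sqrt(C1 + a^2)
 v(a) = sqrt(C1 + a^2)


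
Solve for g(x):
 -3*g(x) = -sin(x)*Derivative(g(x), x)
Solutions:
 g(x) = C1*(cos(x) - 1)^(3/2)/(cos(x) + 1)^(3/2)


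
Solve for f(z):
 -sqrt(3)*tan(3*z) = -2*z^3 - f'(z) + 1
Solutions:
 f(z) = C1 - z^4/2 + z - sqrt(3)*log(cos(3*z))/3


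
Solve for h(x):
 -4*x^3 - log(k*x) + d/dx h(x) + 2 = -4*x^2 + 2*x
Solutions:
 h(x) = C1 + x^4 - 4*x^3/3 + x^2 + x*log(k*x) - 3*x


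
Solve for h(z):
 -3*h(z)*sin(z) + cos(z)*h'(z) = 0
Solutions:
 h(z) = C1/cos(z)^3


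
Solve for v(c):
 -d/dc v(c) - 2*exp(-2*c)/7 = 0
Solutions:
 v(c) = C1 + exp(-2*c)/7


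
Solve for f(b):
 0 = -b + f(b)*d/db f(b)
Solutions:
 f(b) = -sqrt(C1 + b^2)
 f(b) = sqrt(C1 + b^2)


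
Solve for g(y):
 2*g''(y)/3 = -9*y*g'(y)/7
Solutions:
 g(y) = C1 + C2*erf(3*sqrt(21)*y/14)


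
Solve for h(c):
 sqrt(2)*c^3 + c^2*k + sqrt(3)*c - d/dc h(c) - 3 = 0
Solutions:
 h(c) = C1 + sqrt(2)*c^4/4 + c^3*k/3 + sqrt(3)*c^2/2 - 3*c


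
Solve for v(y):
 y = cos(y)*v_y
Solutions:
 v(y) = C1 + Integral(y/cos(y), y)


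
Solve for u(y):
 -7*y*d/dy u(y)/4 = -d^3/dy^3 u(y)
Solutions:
 u(y) = C1 + Integral(C2*airyai(14^(1/3)*y/2) + C3*airybi(14^(1/3)*y/2), y)


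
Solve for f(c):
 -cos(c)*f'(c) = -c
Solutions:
 f(c) = C1 + Integral(c/cos(c), c)


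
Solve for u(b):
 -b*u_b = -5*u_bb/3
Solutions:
 u(b) = C1 + C2*erfi(sqrt(30)*b/10)


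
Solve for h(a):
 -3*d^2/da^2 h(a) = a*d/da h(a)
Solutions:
 h(a) = C1 + C2*erf(sqrt(6)*a/6)


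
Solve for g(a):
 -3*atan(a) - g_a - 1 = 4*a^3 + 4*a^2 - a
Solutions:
 g(a) = C1 - a^4 - 4*a^3/3 + a^2/2 - 3*a*atan(a) - a + 3*log(a^2 + 1)/2


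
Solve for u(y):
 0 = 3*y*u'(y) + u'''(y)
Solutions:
 u(y) = C1 + Integral(C2*airyai(-3^(1/3)*y) + C3*airybi(-3^(1/3)*y), y)


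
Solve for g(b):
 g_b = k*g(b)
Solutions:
 g(b) = C1*exp(b*k)


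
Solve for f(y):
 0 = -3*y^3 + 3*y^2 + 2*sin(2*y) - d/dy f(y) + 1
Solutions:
 f(y) = C1 - 3*y^4/4 + y^3 + y - cos(2*y)


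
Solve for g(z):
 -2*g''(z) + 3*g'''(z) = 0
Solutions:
 g(z) = C1 + C2*z + C3*exp(2*z/3)


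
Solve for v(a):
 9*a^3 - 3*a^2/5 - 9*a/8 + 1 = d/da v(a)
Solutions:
 v(a) = C1 + 9*a^4/4 - a^3/5 - 9*a^2/16 + a


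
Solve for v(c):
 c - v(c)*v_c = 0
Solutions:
 v(c) = -sqrt(C1 + c^2)
 v(c) = sqrt(C1 + c^2)


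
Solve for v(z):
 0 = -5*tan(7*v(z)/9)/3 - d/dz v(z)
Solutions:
 v(z) = -9*asin(C1*exp(-35*z/27))/7 + 9*pi/7
 v(z) = 9*asin(C1*exp(-35*z/27))/7


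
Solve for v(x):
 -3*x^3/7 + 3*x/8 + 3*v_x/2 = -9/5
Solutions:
 v(x) = C1 + x^4/14 - x^2/8 - 6*x/5


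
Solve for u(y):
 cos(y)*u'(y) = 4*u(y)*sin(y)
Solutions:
 u(y) = C1/cos(y)^4


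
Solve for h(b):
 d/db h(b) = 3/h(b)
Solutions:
 h(b) = -sqrt(C1 + 6*b)
 h(b) = sqrt(C1 + 6*b)


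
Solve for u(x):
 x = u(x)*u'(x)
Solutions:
 u(x) = -sqrt(C1 + x^2)
 u(x) = sqrt(C1 + x^2)


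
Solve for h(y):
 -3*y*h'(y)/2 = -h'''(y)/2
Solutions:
 h(y) = C1 + Integral(C2*airyai(3^(1/3)*y) + C3*airybi(3^(1/3)*y), y)


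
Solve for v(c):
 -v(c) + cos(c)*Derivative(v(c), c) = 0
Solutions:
 v(c) = C1*sqrt(sin(c) + 1)/sqrt(sin(c) - 1)


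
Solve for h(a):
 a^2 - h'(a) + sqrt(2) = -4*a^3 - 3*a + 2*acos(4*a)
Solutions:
 h(a) = C1 + a^4 + a^3/3 + 3*a^2/2 - 2*a*acos(4*a) + sqrt(2)*a + sqrt(1 - 16*a^2)/2


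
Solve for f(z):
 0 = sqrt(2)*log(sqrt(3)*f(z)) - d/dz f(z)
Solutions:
 -sqrt(2)*Integral(1/(2*log(_y) + log(3)), (_y, f(z))) = C1 - z


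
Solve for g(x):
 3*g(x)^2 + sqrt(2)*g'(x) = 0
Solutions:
 g(x) = 2/(C1 + 3*sqrt(2)*x)


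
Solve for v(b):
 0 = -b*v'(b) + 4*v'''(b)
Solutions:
 v(b) = C1 + Integral(C2*airyai(2^(1/3)*b/2) + C3*airybi(2^(1/3)*b/2), b)


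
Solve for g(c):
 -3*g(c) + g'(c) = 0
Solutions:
 g(c) = C1*exp(3*c)


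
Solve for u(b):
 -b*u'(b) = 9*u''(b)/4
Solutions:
 u(b) = C1 + C2*erf(sqrt(2)*b/3)


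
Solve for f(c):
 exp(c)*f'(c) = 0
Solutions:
 f(c) = C1


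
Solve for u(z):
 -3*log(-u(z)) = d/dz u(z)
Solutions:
 -li(-u(z)) = C1 - 3*z


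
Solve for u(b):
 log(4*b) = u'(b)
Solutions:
 u(b) = C1 + b*log(b) - b + b*log(4)


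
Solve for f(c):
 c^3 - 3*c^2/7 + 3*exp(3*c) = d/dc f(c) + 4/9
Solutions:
 f(c) = C1 + c^4/4 - c^3/7 - 4*c/9 + exp(3*c)


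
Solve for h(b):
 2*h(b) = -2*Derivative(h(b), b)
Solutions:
 h(b) = C1*exp(-b)


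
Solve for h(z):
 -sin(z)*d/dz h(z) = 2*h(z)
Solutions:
 h(z) = C1*(cos(z) + 1)/(cos(z) - 1)


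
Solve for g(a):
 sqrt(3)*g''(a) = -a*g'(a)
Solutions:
 g(a) = C1 + C2*erf(sqrt(2)*3^(3/4)*a/6)


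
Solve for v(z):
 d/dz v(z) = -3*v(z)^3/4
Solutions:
 v(z) = -sqrt(2)*sqrt(-1/(C1 - 3*z))
 v(z) = sqrt(2)*sqrt(-1/(C1 - 3*z))


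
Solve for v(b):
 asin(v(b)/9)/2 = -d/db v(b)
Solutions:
 Integral(1/asin(_y/9), (_y, v(b))) = C1 - b/2
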